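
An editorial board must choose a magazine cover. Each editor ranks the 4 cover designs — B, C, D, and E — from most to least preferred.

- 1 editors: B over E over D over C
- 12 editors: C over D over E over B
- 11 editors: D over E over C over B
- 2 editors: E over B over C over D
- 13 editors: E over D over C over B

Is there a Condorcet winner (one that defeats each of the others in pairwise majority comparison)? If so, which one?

Head-to-head results (39 voters total):
B vs C: C wins 36–3.
B vs D: D wins 36–3.
B vs E: E wins 38–1.
C vs D: D wins 25–14.
C vs E: E wins 27–12.
D vs E: D wins 23–16.
D beats each rival — B (36–3), C (25–14), E (23–16) — so D is the Condorcet winner.

D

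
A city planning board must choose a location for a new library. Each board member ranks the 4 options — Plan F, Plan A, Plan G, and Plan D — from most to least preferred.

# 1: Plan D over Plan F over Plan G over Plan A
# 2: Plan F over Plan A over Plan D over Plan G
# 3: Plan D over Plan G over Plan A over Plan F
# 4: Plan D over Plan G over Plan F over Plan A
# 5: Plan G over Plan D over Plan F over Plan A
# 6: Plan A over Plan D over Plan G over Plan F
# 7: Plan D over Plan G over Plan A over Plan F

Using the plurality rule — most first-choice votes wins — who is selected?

First-place vote totals:
  Plan F: 1
  Plan A: 1
  Plan G: 1
  Plan D: 4
Plan D has the most first-place votes.

Plan D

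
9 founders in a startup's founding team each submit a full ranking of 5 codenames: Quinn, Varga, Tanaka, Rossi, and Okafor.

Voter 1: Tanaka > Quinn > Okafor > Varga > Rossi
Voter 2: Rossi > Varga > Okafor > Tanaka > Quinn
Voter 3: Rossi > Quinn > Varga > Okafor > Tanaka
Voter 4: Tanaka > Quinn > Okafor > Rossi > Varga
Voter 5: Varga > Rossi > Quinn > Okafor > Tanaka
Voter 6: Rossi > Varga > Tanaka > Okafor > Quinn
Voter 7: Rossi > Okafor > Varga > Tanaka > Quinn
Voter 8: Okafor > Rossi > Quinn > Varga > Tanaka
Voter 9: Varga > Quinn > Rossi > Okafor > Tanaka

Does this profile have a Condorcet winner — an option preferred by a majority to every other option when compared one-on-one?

Yes

Head-to-head results (9 voters total):
Quinn vs Varga: Varga wins 5–4.
Quinn vs Tanaka: Tanaka wins 5–4.
Quinn vs Rossi: Rossi wins 6–3.
Quinn vs Okafor: Quinn wins 5–4.
Varga vs Tanaka: Varga wins 7–2.
Varga vs Rossi: Rossi wins 6–3.
Varga vs Okafor: Varga wins 5–4.
Tanaka vs Rossi: Rossi wins 7–2.
Tanaka vs Okafor: Okafor wins 6–3.
Rossi vs Okafor: Rossi wins 6–3.
Rossi beats each rival — Quinn (6–3), Varga (6–3), Tanaka (7–2), Okafor (6–3) — so Rossi is the Condorcet winner.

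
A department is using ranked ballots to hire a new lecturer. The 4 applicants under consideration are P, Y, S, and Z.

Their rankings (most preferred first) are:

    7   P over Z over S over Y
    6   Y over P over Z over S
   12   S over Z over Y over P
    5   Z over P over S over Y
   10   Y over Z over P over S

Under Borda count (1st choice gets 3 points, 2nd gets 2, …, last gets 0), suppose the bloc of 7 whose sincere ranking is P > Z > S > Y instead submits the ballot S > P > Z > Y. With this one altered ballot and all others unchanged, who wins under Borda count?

Borda totals with the altered ballot: P 46, Y 60, S 62, Z 72.
The winner is unchanged: still Z.

Z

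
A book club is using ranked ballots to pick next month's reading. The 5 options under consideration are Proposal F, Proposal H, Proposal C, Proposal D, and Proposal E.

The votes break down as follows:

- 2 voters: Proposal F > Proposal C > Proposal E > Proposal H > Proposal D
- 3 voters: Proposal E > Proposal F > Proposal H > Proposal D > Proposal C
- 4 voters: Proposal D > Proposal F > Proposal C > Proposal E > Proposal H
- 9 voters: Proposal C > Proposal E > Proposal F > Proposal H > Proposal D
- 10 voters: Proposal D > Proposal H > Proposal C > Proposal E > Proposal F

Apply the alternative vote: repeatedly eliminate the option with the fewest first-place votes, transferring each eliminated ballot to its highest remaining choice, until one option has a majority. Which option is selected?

Round 1: Proposal D 14, Proposal C 9, Proposal E 3, Proposal F 2, Proposal H 0. Proposal H has the fewest and is eliminated.
Round 2: Proposal D 14, Proposal C 9, Proposal E 3, Proposal F 2. Proposal F has the fewest and is eliminated.
Round 3: Proposal D 14, Proposal C 11, Proposal E 3. Proposal E has the fewest and is eliminated.
Round 4: Proposal D 17, Proposal C 11. Proposal D has a majority.

Proposal D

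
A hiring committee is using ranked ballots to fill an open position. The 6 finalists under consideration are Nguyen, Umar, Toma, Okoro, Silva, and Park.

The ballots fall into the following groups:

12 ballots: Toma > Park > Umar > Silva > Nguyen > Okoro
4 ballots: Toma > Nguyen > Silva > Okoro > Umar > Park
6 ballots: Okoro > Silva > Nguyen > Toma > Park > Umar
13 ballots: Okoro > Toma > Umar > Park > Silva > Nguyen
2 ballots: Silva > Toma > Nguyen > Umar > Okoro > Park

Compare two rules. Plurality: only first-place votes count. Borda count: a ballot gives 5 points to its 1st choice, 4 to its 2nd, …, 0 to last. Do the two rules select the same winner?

No

Plurality first-place counts: Nguyen 0, Umar 0, Toma 16, Okoro 19, Silva 2, Park 0 → Okoro.
Borda totals: Nguyen 52, Umar 83, Toma 152, Okoro 105, Silva 83, Park 80 → Toma.
The two rules disagree: plurality picks Okoro, Borda picks Toma.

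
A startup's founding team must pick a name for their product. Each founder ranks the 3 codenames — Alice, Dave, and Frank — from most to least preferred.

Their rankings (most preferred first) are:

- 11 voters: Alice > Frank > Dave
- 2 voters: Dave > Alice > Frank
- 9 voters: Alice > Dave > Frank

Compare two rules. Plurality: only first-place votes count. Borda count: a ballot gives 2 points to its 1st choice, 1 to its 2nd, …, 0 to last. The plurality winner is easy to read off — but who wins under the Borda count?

Alice

Plurality first-place counts: Alice 20, Dave 2, Frank 0 → Alice.
Borda totals: Alice 42, Dave 13, Frank 11 → Alice.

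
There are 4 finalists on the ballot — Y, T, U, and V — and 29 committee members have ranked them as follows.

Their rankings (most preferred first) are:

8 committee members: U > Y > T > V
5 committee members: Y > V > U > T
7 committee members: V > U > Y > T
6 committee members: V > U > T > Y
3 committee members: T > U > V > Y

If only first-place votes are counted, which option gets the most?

V

First-place vote totals:
  Y: 5
  T: 3
  U: 8
  V: 13
V has the most first-place votes.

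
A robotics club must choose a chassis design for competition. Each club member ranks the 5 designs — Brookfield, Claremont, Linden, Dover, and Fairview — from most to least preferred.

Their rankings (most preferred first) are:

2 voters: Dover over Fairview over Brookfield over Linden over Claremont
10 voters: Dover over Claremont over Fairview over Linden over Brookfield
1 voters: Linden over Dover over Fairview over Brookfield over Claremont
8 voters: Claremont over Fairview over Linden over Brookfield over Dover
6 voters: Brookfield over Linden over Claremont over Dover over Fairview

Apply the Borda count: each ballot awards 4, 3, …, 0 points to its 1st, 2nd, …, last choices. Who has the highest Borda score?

Claremont

Borda scores:
  Brookfield: 2·2 + 10·0 + 1 + 8·1 + 6·4 = 37
  Claremont: 2·0 + 10·3 + 0 + 8·4 + 6·2 = 74
  Linden: 2·1 + 10·1 + 4 + 8·2 + 6·3 = 50
  Dover: 2·4 + 10·4 + 3 + 8·0 + 6·1 = 57
  Fairview: 2·3 + 10·2 + 2 + 8·3 + 6·0 = 52
Claremont has the highest total.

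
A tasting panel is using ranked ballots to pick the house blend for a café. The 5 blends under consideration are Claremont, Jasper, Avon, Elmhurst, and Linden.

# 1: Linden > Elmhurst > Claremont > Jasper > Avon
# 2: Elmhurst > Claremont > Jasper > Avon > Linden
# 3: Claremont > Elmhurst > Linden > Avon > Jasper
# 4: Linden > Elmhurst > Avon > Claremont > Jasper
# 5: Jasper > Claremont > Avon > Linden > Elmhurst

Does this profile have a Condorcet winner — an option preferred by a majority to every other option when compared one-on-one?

Head-to-head results (5 voters total):
Claremont vs Jasper: Claremont wins 4–1.
Claremont vs Avon: Claremont wins 4–1.
Claremont vs Elmhurst: Elmhurst wins 3–2.
Claremont vs Linden: Claremont wins 3–2.
Jasper vs Avon: Jasper wins 3–2.
Jasper vs Elmhurst: Elmhurst wins 4–1.
Jasper vs Linden: Linden wins 3–2.
Avon vs Elmhurst: Elmhurst wins 4–1.
Avon vs Linden: Linden wins 3–2.
Elmhurst vs Linden: Linden wins 3–2.
No candidate beats all others: Claremont beats Linden beats Elmhurst beats Claremont, a majority cycle.

No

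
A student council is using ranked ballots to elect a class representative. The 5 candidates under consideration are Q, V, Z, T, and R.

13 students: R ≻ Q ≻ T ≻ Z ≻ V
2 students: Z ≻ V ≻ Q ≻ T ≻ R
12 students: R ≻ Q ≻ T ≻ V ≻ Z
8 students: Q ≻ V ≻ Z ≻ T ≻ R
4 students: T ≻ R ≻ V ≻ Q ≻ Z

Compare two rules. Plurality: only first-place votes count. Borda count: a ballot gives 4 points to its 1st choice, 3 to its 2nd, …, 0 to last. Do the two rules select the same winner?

No

Plurality first-place counts: Q 8, V 0, Z 2, T 4, R 25 → R.
Borda totals: Q 115, V 50, Z 37, T 76, R 112 → Q.
The two rules disagree: plurality picks R, Borda picks Q.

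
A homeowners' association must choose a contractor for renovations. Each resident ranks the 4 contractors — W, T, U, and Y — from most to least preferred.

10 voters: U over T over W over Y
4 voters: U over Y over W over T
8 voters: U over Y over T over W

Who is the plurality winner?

U

First-place vote totals:
  W: 0
  T: 0
  U: 22
  Y: 0
U has the most first-place votes.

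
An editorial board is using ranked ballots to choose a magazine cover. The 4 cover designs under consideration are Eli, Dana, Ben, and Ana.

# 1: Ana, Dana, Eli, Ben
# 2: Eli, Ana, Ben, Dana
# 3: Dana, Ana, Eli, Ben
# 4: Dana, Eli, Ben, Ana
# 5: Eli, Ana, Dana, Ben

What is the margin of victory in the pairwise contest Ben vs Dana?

Ballots ranking Ben above Dana: 1.
Ballots ranking Dana above Ben: 4.
Dana wins 4–1, a margin of 3.

3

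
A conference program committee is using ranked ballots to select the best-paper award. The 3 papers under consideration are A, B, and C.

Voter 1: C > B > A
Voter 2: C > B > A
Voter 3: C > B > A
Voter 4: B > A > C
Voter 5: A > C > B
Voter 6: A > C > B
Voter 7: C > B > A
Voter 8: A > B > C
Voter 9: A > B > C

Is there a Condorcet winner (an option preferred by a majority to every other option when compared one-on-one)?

No

Head-to-head results (9 voters total):
A vs B: B wins 5–4.
A vs C: A wins 5–4.
B vs C: C wins 6–3.
No candidate beats all others: A beats C beats B beats A, a majority cycle.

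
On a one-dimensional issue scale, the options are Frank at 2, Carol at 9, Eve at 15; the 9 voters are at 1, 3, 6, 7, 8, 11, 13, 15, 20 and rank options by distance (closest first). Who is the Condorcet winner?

With single-peaked preferences on a line, the Condorcet winner is the candidate closest to the median voter.
The median voter (position 8) is closest to Carol at 9.
Check: Carol vs Frank — voters closer to Carol: 7 of 9.

Carol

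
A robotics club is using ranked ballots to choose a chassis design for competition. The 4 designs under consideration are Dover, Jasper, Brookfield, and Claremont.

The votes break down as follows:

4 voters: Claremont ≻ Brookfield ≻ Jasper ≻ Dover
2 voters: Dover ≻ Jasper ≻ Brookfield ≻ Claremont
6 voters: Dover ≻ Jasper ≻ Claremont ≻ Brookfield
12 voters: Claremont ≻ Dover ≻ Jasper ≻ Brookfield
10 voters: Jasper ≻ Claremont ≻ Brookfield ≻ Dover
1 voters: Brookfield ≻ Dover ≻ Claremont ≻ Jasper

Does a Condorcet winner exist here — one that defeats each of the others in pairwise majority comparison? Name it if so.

There is no Condorcet winner

Head-to-head results (35 voters total):
Dover vs Jasper: Dover wins 21–14.
Dover vs Brookfield: Dover wins 20–15.
Dover vs Claremont: Claremont wins 26–9.
Jasper vs Brookfield: Jasper wins 30–5.
Jasper vs Claremont: Jasper wins 18–17.
Brookfield vs Claremont: Claremont wins 32–3.
No candidate beats all others: Dover beats Jasper beats Claremont beats Dover, a majority cycle.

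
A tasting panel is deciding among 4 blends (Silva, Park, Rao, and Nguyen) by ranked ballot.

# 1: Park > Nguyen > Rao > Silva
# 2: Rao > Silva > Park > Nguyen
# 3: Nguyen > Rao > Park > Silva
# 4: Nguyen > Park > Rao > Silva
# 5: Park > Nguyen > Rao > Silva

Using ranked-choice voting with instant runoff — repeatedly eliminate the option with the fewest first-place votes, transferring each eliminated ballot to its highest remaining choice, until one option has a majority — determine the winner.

Park

Round 1: Park 2, Nguyen 2, Rao 1, Silva 0. Silva has the fewest and is eliminated.
Round 2: Park 2, Nguyen 2, Rao 1. Rao has the fewest and is eliminated.
Round 3: Park 3, Nguyen 2. Park has a majority.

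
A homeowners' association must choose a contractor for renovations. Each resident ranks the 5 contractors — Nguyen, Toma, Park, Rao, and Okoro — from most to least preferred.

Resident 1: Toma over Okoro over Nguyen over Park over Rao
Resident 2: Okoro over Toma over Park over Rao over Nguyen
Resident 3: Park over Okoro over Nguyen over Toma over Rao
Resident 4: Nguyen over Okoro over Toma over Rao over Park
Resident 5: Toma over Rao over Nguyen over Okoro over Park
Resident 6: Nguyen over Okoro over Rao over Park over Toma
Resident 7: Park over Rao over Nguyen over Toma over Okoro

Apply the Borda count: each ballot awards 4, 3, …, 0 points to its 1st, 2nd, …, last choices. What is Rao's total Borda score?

Borda scores:
  Nguyen: 2 + 0 + 2 + 4 + 2 + 4 + 2 = 16
  Toma: 4 + 3 + 1 + 2 + 4 + 0 + 1 = 15
  Park: 1 + 2 + 4 + 0 + 0 + 1 + 4 = 12
  Rao: 0 + 1 + 0 + 1 + 3 + 2 + 3 = 10
  Okoro: 3 + 4 + 3 + 3 + 1 + 3 + 0 = 17

10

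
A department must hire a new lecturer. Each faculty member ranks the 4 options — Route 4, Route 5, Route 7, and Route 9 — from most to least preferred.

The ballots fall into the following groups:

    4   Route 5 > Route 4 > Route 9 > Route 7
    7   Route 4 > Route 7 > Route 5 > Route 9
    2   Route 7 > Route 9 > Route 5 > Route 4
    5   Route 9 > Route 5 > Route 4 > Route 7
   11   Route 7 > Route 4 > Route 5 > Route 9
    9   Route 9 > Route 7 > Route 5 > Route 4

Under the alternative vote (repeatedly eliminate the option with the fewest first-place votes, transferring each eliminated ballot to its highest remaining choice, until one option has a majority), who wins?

Route 7

Round 1: Route 9 14, Route 7 13, Route 4 7, Route 5 4. Route 5 has the fewest and is eliminated.
Round 2: Route 9 14, Route 7 13, Route 4 11. Route 4 has the fewest and is eliminated.
Round 3: Route 7 20, Route 9 18. Route 7 has a majority.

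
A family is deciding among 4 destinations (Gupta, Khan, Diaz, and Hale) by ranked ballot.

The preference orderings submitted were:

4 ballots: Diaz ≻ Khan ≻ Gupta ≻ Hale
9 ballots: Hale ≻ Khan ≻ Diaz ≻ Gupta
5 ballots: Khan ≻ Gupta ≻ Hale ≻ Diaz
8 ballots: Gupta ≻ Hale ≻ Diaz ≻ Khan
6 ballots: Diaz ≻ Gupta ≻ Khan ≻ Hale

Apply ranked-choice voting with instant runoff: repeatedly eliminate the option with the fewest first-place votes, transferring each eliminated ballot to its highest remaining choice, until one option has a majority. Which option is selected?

Diaz

Round 1: Diaz 10, Hale 9, Gupta 8, Khan 5. Khan has the fewest and is eliminated.
Round 2: Gupta 13, Diaz 10, Hale 9. Hale has the fewest and is eliminated.
Round 3: Diaz 19, Gupta 13. Diaz has a majority.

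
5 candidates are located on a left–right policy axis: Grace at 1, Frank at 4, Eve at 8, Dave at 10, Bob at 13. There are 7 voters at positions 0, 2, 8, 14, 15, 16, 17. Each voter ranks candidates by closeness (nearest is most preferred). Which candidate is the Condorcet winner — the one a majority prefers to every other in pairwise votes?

With single-peaked preferences on a line, the Condorcet winner is the candidate closest to the median voter.
The median voter (position 14) is closest to Bob at 13.
Check: Bob vs Eve — voters closer to Bob: 4 of 7.

Bob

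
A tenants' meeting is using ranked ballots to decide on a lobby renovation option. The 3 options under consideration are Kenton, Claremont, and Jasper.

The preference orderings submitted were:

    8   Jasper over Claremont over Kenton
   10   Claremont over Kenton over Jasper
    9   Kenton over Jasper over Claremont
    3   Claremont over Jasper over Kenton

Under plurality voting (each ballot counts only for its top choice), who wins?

Claremont

First-place vote totals:
  Kenton: 9
  Claremont: 13
  Jasper: 8
Claremont has the most first-place votes.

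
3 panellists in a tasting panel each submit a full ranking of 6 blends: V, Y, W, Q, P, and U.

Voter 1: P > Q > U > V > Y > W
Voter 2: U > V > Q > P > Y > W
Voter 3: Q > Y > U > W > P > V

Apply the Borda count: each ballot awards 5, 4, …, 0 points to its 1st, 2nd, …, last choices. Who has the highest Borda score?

Borda scores:
  V: 2 + 4 + 0 = 6
  Y: 1 + 1 + 4 = 6
  W: 0 + 0 + 2 = 2
  Q: 4 + 3 + 5 = 12
  P: 5 + 2 + 1 = 8
  U: 3 + 5 + 3 = 11
Q has the highest total.

Q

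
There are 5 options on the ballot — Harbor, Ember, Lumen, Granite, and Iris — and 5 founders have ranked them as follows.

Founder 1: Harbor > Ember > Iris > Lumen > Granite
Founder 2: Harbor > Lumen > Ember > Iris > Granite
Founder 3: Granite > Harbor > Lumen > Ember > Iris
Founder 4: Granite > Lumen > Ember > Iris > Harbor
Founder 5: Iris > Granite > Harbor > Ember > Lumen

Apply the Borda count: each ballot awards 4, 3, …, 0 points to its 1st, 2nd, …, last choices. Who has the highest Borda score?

Borda scores:
  Harbor: 4 + 4 + 3 + 0 + 2 = 13
  Ember: 3 + 2 + 1 + 2 + 1 = 9
  Lumen: 1 + 3 + 2 + 3 + 0 = 9
  Granite: 0 + 0 + 4 + 4 + 3 = 11
  Iris: 2 + 1 + 0 + 1 + 4 = 8
Harbor has the highest total.

Harbor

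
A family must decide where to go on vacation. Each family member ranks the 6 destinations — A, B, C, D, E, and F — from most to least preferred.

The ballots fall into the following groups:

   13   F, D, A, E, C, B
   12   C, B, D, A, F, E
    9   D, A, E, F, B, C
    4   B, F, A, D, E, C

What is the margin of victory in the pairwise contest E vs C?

14

Ballots ranking E above C: 13+9+4 = 26.
Ballots ranking C above E: 12.
E wins 26–12, a margin of 14.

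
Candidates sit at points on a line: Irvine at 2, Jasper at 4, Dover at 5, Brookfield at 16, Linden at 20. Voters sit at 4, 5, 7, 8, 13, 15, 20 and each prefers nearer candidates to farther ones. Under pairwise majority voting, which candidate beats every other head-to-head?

With single-peaked preferences on a line, the Condorcet winner is the candidate closest to the median voter.
The median voter (position 8) is closest to Dover at 5.
Check: Dover vs Irvine — voters closer to Dover: 7 of 7.

Dover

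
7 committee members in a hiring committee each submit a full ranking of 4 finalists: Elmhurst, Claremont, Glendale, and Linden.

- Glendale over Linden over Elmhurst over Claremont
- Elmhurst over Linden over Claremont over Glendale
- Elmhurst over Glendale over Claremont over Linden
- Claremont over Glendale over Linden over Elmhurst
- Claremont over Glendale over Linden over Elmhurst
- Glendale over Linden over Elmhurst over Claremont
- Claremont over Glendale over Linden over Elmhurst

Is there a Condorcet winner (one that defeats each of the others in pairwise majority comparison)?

No

Head-to-head results (7 voters total):
Elmhurst vs Claremont: Elmhurst wins 4–3.
Elmhurst vs Glendale: Glendale wins 5–2.
Elmhurst vs Linden: Linden wins 5–2.
Claremont vs Glendale: Claremont wins 4–3.
Claremont vs Linden: Claremont wins 4–3.
Glendale vs Linden: Glendale wins 6–1.
No candidate beats all others: Elmhurst beats Claremont beats Glendale beats Elmhurst, a majority cycle.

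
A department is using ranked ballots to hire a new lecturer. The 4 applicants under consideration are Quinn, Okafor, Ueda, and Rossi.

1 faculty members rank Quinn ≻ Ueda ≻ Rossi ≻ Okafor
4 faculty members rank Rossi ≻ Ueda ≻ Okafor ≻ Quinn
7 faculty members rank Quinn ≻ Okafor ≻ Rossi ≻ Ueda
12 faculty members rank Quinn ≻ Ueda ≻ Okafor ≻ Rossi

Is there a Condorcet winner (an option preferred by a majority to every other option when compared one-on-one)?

Head-to-head results (24 voters total):
Quinn vs Okafor: Quinn wins 20–4.
Quinn vs Ueda: Quinn wins 20–4.
Quinn vs Rossi: Quinn wins 20–4.
Okafor vs Ueda: Ueda wins 17–7.
Okafor vs Rossi: Okafor wins 19–5.
Ueda vs Rossi: Ueda wins 13–11.
Quinn beats each rival — Okafor (20–4), Ueda (20–4), Rossi (20–4) — so Quinn is the Condorcet winner.

Yes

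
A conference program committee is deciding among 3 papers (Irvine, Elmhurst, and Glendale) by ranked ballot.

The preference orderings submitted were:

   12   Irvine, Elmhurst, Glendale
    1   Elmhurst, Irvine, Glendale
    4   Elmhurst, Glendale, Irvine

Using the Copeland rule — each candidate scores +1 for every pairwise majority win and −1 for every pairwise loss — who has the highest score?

Pairwise results:
  Irvine vs Elmhurst: Irvine wins 12–5.
  Irvine vs Glendale: Irvine wins 13–4.
  Elmhurst vs Glendale: Elmhurst wins 17–0.
Copeland scores (wins − losses):
  Irvine: 2 − 0 = 2
  Elmhurst: 1 − 1 = 0
  Glendale: 0 − 2 = -2
Irvine has the best Copeland score.

Irvine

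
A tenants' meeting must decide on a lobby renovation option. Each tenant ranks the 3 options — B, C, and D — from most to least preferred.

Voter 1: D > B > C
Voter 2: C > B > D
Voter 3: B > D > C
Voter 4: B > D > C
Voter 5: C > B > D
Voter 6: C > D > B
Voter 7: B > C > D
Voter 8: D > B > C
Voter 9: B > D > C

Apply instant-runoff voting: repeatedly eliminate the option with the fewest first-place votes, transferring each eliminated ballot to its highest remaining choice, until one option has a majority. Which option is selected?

B

Round 1: B 4, C 3, D 2. D has the fewest and is eliminated.
Round 2: B 6, C 3. B has a majority.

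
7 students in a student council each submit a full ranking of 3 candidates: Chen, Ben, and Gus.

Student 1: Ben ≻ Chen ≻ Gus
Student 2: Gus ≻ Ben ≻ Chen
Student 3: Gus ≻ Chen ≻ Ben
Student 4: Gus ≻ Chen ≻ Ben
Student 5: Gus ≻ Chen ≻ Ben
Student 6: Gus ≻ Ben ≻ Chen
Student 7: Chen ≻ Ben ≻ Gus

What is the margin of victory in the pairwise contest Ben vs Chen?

1

Ballots ranking Ben above Chen: 3.
Ballots ranking Chen above Ben: 4.
Chen wins 4–3, a margin of 1.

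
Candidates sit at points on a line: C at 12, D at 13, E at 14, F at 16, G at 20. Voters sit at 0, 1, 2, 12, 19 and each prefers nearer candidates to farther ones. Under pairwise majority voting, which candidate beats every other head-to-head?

C

With single-peaked preferences on a line, the Condorcet winner is the candidate closest to the median voter.
The median voter (position 2) is closest to C at 12.
Check: C vs F — voters closer to C: 4 of 5.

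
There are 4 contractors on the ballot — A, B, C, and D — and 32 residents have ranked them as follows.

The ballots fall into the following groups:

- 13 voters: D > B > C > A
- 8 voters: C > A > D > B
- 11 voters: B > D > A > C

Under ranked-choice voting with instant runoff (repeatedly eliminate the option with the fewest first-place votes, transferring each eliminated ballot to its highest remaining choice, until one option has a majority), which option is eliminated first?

Round 1: D 13, B 11, C 8, A 0. A has the fewest and is eliminated.
Round 2: D 13, B 11, C 8. C has the fewest and is eliminated.
Round 3: D 21, B 11. D has a majority.

A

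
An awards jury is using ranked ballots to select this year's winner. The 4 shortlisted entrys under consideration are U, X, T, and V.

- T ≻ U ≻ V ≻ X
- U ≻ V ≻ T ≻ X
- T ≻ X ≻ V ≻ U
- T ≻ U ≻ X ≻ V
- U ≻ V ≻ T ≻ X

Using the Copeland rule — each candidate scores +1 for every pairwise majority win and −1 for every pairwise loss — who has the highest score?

Pairwise results:
  U vs X: U wins 4–1.
  U vs T: T wins 3–2.
  U vs V: U wins 4–1.
  X vs T: T wins 5–0.
  X vs V: V wins 3–2.
  T vs V: T wins 3–2.
Copeland scores (wins − losses):
  U: 2 − 1 = 1
  X: 0 − 3 = -3
  T: 3 − 0 = 3
  V: 1 − 2 = -1
T has the best Copeland score.

T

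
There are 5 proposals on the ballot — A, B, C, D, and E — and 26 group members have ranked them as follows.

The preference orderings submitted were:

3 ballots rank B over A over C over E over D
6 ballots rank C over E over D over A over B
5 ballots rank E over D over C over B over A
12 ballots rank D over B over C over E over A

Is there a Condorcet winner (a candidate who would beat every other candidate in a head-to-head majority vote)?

Head-to-head results (26 voters total):
A vs B: B wins 20–6.
A vs C: C wins 23–3.
A vs D: D wins 23–3.
A vs E: E wins 23–3.
B vs C: B wins 15–11.
B vs D: D wins 23–3.
B vs E: B wins 15–11.
C vs D: D wins 17–9.
C vs E: C wins 21–5.
D vs E: E wins 14–12.
No candidate beats all others: B beats E beats D beats B, a majority cycle.

No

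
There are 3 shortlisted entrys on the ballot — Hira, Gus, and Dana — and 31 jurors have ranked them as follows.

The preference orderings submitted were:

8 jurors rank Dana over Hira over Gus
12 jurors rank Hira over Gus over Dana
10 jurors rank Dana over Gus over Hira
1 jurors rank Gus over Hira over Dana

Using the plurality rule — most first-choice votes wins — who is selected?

Dana

First-place vote totals:
  Hira: 12
  Gus: 1
  Dana: 18
Dana has the most first-place votes.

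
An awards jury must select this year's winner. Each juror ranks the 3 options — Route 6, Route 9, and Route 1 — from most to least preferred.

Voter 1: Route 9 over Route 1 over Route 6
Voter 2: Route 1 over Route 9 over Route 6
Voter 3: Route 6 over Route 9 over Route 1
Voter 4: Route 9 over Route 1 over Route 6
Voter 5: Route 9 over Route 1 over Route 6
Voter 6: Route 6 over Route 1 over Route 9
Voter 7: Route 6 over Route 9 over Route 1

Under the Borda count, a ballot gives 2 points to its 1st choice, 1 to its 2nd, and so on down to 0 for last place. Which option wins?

Route 9

Borda scores:
  Route 6: 0 + 0 + 2 + 0 + 0 + 2 + 2 = 6
  Route 9: 2 + 1 + 1 + 2 + 2 + 0 + 1 = 9
  Route 1: 1 + 2 + 0 + 1 + 1 + 1 + 0 = 6
Route 9 has the highest total.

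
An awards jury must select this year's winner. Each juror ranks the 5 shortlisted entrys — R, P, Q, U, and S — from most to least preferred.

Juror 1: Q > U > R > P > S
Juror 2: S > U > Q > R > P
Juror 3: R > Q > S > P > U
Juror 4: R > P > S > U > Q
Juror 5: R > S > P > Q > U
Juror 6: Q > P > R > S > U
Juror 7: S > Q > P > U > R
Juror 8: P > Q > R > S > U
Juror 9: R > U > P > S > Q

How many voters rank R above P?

6

Ballots ranking R above P: 6.
Ballots ranking P above R: 3.
So 6 of 9 voters prefer R to P.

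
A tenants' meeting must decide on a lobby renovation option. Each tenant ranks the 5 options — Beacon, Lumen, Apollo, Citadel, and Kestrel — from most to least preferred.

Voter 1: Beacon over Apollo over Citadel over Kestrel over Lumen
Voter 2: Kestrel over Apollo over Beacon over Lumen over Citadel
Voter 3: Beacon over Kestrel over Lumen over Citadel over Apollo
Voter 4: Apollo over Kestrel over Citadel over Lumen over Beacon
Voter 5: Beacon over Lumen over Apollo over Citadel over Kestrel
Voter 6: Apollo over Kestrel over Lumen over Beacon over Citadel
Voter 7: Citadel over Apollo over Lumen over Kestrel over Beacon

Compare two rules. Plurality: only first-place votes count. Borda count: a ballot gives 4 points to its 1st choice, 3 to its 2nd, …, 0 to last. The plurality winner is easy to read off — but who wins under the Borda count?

Apollo

Plurality first-place counts: Beacon 3, Lumen 0, Apollo 2, Citadel 1, Kestrel 1 → Beacon.
Borda totals: Beacon 15, Lumen 11, Apollo 19, Citadel 10, Kestrel 15 → Apollo.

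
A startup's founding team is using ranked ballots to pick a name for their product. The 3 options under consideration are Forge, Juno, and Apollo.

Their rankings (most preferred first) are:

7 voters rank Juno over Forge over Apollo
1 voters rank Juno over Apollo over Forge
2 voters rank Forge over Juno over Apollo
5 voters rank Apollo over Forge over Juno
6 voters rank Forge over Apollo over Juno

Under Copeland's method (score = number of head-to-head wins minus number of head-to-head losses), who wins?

Forge

Pairwise results:
  Forge vs Juno: Forge wins 13–8.
  Forge vs Apollo: Forge wins 15–6.
  Juno vs Apollo: Apollo wins 11–10.
Copeland scores (wins − losses):
  Forge: 2 − 0 = 2
  Juno: 0 − 2 = -2
  Apollo: 1 − 1 = 0
Forge has the best Copeland score.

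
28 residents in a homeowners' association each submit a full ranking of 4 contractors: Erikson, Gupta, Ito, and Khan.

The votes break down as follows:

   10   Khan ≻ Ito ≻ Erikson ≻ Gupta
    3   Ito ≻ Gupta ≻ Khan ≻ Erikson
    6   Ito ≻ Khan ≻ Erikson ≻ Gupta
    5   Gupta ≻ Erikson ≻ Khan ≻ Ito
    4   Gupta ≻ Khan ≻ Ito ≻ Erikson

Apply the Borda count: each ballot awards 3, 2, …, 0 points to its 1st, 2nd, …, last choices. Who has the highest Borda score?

Borda scores:
  Erikson: 10·1 + 3·0 + 6·1 + 5·2 + 4·0 = 26
  Gupta: 10·0 + 3·2 + 6·0 + 5·3 + 4·3 = 33
  Ito: 10·2 + 3·3 + 6·3 + 5·0 + 4·1 = 51
  Khan: 10·3 + 3·1 + 6·2 + 5·1 + 4·2 = 58
Khan has the highest total.

Khan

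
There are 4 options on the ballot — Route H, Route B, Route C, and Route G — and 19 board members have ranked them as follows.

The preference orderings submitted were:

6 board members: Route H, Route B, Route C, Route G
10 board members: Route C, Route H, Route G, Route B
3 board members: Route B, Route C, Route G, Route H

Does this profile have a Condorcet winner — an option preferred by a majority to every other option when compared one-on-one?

Yes

Head-to-head results (19 voters total):
Route H vs Route B: Route H wins 16–3.
Route H vs Route C: Route C wins 13–6.
Route H vs Route G: Route H wins 16–3.
Route B vs Route C: Route C wins 10–9.
Route B vs Route G: Route G wins 10–9.
Route C vs Route G: Route C wins 19–0.
Route C beats each rival — Route H (13–6), Route B (10–9), Route G (19–0) — so Route C is the Condorcet winner.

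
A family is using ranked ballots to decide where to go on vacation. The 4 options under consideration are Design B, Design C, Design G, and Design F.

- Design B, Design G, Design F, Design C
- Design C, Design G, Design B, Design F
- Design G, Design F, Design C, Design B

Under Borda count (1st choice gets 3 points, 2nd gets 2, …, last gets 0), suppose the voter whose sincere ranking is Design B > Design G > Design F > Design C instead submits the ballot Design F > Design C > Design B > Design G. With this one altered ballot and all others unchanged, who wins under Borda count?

Borda totals with the altered ballot: Design B 2, Design C 6, Design G 5, Design F 5.
The switch changes the winner from Design G to Design C.

Design C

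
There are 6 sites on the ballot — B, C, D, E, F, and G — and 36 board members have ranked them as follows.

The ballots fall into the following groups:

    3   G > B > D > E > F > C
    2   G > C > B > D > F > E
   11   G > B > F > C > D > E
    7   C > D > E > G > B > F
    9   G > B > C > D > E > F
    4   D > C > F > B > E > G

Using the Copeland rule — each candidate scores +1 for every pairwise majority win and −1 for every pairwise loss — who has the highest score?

G

Pairwise results:
  B vs C: B wins 23–13.
  B vs D: B wins 25–11.
  B vs E: B wins 29–7.
  B vs F: B wins 32–4.
  B vs G: G wins 32–4.
  C vs D: C wins 29–7.
  C vs E: C wins 33–3.
  C vs F: C wins 22–14.
  C vs G: G wins 25–11.
  D vs E: D wins 36–0.
  D vs F: D wins 25–11.
  D vs G: G wins 25–11.
  E vs F: E wins 19–17.
  E vs G: G wins 25–11.
  F vs G: G wins 32–4.
Copeland scores (wins − losses):
  B: 4 − 1 = 3
  C: 3 − 2 = 1
  D: 2 − 3 = -1
  E: 1 − 4 = -3
  F: 0 − 5 = -5
  G: 5 − 0 = 5
G has the best Copeland score.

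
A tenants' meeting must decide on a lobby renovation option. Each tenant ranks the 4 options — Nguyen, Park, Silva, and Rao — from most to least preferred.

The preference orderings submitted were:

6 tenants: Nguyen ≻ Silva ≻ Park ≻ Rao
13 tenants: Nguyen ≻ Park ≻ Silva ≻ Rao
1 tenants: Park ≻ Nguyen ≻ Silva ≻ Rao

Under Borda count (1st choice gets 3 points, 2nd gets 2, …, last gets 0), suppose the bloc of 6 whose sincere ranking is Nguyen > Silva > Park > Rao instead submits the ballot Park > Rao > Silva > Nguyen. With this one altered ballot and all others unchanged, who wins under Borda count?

Borda totals with the altered ballot: Nguyen 41, Park 47, Silva 20, Rao 12.
The switch changes the winner from Nguyen to Park.

Park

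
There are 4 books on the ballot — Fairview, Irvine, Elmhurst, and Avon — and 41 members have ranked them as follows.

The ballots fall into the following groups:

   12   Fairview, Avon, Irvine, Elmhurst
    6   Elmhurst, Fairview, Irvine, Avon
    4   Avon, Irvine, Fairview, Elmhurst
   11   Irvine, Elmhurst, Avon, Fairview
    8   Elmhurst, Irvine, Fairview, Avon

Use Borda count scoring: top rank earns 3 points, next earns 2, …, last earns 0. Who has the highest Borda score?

Irvine

Borda scores:
  Fairview: 12·3 + 6·2 + 4·1 + 11·0 + 8·1 = 60
  Irvine: 12·1 + 6·1 + 4·2 + 11·3 + 8·2 = 75
  Elmhurst: 12·0 + 6·3 + 4·0 + 11·2 + 8·3 = 64
  Avon: 12·2 + 6·0 + 4·3 + 11·1 + 8·0 = 47
Irvine has the highest total.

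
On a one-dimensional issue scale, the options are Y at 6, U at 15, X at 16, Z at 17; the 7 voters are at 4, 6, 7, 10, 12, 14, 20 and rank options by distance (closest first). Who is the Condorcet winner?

With single-peaked preferences on a line, the Condorcet winner is the candidate closest to the median voter.
The median voter (position 10) is closest to Y at 6.
Check: Y vs Z — voters closer to Y: 4 of 7.

Y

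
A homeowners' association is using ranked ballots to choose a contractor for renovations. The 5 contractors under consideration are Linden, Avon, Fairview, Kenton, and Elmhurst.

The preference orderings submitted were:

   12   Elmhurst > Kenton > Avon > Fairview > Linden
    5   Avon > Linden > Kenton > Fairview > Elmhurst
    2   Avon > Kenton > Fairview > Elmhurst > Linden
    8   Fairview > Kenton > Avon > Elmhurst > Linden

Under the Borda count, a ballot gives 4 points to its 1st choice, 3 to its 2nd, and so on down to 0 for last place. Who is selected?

Borda scores:
  Linden: 12·0 + 5·3 + 2·0 + 8·0 = 15
  Avon: 12·2 + 5·4 + 2·4 + 8·2 = 68
  Fairview: 12·1 + 5·1 + 2·2 + 8·4 = 53
  Kenton: 12·3 + 5·2 + 2·3 + 8·3 = 76
  Elmhurst: 12·4 + 5·0 + 2·1 + 8·1 = 58
Kenton has the highest total.

Kenton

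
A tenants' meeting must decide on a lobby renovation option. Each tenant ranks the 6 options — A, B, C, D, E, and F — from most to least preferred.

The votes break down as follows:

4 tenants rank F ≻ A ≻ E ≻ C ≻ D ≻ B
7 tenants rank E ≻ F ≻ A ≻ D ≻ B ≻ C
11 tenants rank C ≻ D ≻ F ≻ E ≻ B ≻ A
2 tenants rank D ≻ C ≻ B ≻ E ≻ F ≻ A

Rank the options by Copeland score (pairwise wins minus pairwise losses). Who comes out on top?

Pairwise results:
  A vs B: B wins 13–11.
  A vs C: C wins 13–11.
  A vs D: D wins 13–11.
  A vs E: E wins 20–4.
  A vs F: F wins 24–0.
  B vs C: C wins 17–7.
  B vs D: D wins 24–0.
  B vs E: E wins 22–2.
  B vs F: F wins 22–2.
  C vs D: C wins 15–9.
  C vs E: C wins 13–11.
  C vs F: C wins 13–11.
  D vs E: D wins 13–11.
  D vs F: D wins 13–11.
  E vs F: F wins 15–9.
Copeland scores (wins − losses):
  A: 0 − 5 = -5
  B: 1 − 4 = -3
  C: 5 − 0 = 5
  D: 4 − 1 = 3
  E: 2 − 3 = -1
  F: 3 − 2 = 1
C has the best Copeland score.

C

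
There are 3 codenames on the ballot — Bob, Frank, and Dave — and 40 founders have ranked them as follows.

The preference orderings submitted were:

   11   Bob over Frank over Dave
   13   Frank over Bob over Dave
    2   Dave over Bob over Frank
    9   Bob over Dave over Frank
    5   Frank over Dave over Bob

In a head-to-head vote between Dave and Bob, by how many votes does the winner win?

26

Ballots ranking Dave above Bob: 2+5 = 7.
Ballots ranking Bob above Dave: 11+13+9 = 33.
Bob wins 33–7, a margin of 26.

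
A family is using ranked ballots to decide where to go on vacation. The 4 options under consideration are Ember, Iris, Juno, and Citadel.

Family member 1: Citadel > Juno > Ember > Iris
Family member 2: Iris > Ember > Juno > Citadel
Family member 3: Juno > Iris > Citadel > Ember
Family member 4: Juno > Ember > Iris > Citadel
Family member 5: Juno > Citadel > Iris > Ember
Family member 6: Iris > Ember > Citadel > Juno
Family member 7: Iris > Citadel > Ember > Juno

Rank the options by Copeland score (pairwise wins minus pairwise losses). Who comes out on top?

Juno

Pairwise results:
  Ember vs Iris: Iris wins 5–2.
  Ember vs Juno: Juno wins 4–3.
  Ember vs Citadel: Citadel wins 4–3.
  Iris vs Juno: Juno wins 4–3.
  Iris vs Citadel: Iris wins 5–2.
  Juno vs Citadel: Juno wins 4–3.
Copeland scores (wins − losses):
  Ember: 0 − 3 = -3
  Iris: 2 − 1 = 1
  Juno: 3 − 0 = 3
  Citadel: 1 − 2 = -1
Juno has the best Copeland score.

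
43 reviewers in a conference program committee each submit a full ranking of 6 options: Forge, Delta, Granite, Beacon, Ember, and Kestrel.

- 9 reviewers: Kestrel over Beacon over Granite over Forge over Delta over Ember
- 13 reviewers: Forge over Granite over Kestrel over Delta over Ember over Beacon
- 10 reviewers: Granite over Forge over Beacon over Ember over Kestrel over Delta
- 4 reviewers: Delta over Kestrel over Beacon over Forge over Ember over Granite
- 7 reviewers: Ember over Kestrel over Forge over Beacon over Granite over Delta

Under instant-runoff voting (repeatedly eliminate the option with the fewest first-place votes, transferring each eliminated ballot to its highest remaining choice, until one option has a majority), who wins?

Round 1: Forge 13, Granite 10, Kestrel 9, Ember 7, Delta 4, Beacon 0. Beacon has the fewest and is eliminated.
Round 2: Forge 13, Granite 10, Kestrel 9, Ember 7, Delta 4. Delta has the fewest and is eliminated.
Round 3: Forge 13, Kestrel 13, Granite 10, Ember 7. Ember has the fewest and is eliminated.
Round 4: Kestrel 20, Forge 13, Granite 10. Granite has the fewest and is eliminated.
Round 5: Forge 23, Kestrel 20. Forge has a majority.

Forge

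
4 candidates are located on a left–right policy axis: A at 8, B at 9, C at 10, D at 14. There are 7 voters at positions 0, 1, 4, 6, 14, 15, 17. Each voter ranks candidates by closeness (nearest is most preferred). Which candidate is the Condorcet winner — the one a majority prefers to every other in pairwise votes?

With single-peaked preferences on a line, the Condorcet winner is the candidate closest to the median voter.
The median voter (position 6) is closest to A at 8.
Check: A vs C — voters closer to A: 4 of 7.

A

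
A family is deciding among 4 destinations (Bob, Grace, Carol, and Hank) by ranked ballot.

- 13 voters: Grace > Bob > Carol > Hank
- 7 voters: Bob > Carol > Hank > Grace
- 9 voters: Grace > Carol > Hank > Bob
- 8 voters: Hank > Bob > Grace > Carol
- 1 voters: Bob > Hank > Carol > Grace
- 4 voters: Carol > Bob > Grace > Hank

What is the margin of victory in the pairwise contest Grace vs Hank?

10

Ballots ranking Grace above Hank: 13+9+4 = 26.
Ballots ranking Hank above Grace: 7+8+1 = 16.
Grace wins 26–16, a margin of 10.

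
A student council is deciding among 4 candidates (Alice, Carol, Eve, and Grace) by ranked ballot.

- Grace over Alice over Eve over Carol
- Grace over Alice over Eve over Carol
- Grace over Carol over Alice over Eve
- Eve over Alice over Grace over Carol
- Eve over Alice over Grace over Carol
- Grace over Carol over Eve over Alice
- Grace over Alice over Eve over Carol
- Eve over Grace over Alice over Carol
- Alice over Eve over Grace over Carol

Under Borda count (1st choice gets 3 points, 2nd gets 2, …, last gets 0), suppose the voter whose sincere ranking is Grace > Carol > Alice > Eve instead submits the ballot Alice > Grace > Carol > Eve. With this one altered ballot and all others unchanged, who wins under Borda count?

Borda totals with the altered ballot: Alice 17, Carol 3, Eve 15, Grace 19.
The winner is unchanged: still Grace.

Grace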